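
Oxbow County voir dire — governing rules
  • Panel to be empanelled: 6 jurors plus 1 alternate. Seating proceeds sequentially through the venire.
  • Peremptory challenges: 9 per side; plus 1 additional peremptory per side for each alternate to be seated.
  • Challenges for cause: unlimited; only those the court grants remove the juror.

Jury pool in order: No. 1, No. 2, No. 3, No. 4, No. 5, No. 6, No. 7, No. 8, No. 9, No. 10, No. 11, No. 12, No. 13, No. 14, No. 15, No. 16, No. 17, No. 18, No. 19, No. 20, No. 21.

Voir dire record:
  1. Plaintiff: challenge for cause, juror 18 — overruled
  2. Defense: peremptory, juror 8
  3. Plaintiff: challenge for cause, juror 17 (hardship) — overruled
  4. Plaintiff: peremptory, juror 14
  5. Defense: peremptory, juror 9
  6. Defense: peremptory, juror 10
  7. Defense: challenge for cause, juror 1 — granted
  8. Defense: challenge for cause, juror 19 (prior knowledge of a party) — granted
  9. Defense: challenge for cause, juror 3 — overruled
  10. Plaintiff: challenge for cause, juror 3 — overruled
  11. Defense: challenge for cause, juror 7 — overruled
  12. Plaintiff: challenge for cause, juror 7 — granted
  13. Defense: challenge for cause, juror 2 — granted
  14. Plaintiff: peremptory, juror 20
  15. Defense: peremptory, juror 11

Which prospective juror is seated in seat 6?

13

Removed: #1, #2, #7, #8, #9, #10, #11, #14, #19, #20. (#3, #17, #18 stay — for-cause denied.)
Filling seats in venire order through position 6: #3, #4, #5, #6, #12, #13.
So seat 6 is #13.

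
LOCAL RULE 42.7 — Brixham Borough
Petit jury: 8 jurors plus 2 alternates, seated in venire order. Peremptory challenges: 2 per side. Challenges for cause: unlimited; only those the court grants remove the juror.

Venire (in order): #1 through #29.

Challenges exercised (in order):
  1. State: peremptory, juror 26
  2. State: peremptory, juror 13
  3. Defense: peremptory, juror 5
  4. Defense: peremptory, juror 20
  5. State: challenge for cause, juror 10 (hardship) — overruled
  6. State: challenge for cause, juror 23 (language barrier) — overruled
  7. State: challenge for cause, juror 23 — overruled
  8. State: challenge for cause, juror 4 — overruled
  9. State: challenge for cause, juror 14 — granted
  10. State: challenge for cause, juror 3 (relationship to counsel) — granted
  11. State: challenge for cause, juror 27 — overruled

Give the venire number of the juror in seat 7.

9

Removed: #3, #5, #13, #14, #20, #26. (#4, #10, #23, #27 stay — for-cause denied.)
Seating in order: seats 1–8 → #1, #2, #4, #6, #7, #8, #9, #10; alternates → #11, #12.
So seat 7 is #9.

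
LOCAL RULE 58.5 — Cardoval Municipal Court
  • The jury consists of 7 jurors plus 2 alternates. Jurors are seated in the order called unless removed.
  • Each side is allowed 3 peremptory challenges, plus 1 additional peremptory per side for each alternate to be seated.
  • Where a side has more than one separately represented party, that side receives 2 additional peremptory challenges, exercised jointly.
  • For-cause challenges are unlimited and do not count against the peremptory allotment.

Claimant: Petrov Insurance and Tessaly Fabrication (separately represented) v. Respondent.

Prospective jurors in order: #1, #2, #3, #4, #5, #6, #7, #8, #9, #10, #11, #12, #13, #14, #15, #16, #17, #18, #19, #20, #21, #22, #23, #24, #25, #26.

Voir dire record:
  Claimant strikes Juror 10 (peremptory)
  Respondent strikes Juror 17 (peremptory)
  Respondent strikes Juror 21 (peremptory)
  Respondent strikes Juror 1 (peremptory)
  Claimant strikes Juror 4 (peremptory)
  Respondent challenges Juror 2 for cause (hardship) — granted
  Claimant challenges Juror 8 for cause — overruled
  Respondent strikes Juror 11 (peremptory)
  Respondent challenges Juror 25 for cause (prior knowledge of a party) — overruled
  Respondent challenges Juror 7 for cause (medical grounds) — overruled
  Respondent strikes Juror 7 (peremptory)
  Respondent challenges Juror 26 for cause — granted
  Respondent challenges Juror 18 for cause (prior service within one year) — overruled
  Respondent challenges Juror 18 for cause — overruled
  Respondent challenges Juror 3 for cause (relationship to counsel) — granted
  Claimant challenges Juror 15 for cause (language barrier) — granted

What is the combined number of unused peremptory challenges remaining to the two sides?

Claimant allotment: 3 base + 1 × 2 alternates + 2 multi-party = 7. Respondent allotment: 3 base + 1 × 2 alternates = 5.
Claimant peremptories used: #10, #4 — 2 (for-cause on #8, #15 don't count).
Respondent peremptories used: #17, #21, #1, #11, #7 — 5 (for-cause on #2, #25, #7, #26, #18, #18, #3 don't count).
Remaining: (7 − 2) + (5 − 5) = 5.

5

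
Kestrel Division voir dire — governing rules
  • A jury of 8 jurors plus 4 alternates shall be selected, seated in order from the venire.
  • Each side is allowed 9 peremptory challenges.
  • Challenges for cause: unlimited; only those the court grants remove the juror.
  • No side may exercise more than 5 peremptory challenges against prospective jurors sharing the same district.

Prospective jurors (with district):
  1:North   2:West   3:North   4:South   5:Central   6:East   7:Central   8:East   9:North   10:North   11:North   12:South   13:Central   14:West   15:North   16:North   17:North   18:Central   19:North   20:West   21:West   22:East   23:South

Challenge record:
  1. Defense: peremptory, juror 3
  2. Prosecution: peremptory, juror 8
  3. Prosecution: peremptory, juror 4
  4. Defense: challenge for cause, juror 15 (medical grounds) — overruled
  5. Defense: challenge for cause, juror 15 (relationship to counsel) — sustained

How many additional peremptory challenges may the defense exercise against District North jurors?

Defense peremptories so far: #3 — 1 of 9 used, 8 left overall.
Against District North: #3 — 1 used; per-district cap 5 leaves 4.
Binding limit: min(8, 4) = 4.

4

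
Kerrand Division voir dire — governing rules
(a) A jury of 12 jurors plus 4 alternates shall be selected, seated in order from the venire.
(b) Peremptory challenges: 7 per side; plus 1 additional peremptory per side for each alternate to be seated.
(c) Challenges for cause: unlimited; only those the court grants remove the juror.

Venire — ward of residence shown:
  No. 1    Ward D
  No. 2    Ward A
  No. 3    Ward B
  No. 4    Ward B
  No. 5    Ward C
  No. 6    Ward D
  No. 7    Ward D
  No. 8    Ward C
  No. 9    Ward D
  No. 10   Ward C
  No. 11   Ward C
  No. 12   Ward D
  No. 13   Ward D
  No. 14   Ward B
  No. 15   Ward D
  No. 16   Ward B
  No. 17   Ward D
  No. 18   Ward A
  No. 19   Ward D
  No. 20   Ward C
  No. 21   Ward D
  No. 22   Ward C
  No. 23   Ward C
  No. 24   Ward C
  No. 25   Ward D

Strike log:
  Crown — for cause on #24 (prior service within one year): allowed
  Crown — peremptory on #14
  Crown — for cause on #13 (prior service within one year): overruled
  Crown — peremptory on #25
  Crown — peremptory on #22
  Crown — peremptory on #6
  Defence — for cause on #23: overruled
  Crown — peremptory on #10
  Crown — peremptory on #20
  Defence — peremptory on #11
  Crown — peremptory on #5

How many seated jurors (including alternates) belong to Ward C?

2

Removed: #5, #6, #10, #11, #14, #20, #22, #24, #25.
Seated (16 incl. alternates): #1, #2, #3, #4, #7, #8, #9, #12, #13, #15, #16, #17, #18, #19, #21, #23.
Of those, in Ward C: #8, #23 → 2.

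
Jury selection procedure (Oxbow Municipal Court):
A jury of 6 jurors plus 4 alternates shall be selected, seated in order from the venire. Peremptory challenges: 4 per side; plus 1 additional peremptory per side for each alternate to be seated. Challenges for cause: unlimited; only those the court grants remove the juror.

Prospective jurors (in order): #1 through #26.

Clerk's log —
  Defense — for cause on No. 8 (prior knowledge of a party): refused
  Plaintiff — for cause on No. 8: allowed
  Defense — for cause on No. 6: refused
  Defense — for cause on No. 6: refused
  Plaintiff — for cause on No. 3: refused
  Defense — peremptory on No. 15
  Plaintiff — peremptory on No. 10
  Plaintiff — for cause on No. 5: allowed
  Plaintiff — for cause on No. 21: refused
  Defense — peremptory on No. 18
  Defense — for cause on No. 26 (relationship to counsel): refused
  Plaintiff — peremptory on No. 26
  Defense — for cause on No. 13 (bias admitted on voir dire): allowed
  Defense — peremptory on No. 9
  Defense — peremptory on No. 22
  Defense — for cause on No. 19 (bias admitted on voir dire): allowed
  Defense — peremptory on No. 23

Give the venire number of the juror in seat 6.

7

Removed: #5, #8, #9, #10, #13, #15, #18, #19, #22, #23, #26. (#3, #6, #21 stay — for-cause denied.)
Seating in order: seats 1–6 → #1, #2, #3, #4, #6, #7; alternates → #11, #12, #14, #16.
So seat 6 is #7.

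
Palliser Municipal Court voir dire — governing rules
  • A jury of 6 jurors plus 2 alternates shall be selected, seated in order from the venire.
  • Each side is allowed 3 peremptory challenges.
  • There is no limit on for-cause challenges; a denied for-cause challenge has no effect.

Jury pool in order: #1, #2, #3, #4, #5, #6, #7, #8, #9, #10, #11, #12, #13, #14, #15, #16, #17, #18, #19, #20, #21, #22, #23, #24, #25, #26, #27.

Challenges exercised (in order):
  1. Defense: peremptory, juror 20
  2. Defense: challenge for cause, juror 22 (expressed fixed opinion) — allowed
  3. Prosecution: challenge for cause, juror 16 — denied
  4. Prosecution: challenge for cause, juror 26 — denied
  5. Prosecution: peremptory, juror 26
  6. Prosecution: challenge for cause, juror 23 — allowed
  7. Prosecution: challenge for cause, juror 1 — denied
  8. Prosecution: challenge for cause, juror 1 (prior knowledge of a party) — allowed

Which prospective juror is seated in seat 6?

7

Removed: #1, #20, #22, #23, #26. (#16 stays — for-cause denied.)
Seating in order: seats 1–6 → #2, #3, #4, #5, #6, #7; alternates → #8, #9.
So seat 6 is #7.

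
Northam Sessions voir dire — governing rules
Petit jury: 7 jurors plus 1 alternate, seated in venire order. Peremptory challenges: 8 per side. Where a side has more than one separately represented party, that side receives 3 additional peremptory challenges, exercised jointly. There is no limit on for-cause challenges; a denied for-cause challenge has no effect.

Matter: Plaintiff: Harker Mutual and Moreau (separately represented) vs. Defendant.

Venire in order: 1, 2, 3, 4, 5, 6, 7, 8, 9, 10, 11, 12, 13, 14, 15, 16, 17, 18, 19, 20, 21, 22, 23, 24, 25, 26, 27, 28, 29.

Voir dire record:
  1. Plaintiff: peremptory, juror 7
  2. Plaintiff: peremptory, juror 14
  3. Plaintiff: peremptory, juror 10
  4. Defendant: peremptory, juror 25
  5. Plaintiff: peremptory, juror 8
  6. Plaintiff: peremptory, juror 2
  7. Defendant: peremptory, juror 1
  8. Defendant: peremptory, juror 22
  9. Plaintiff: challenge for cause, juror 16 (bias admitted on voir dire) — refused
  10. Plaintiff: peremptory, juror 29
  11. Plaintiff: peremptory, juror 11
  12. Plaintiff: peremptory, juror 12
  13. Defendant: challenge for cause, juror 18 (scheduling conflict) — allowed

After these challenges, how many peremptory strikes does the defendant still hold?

5

Defendant allotment: 8.
Defendant peremptories used: #25, #1, #22 — 3 (the for-cause on #18 doesn't count).
Remaining: 8 − 3 = 5.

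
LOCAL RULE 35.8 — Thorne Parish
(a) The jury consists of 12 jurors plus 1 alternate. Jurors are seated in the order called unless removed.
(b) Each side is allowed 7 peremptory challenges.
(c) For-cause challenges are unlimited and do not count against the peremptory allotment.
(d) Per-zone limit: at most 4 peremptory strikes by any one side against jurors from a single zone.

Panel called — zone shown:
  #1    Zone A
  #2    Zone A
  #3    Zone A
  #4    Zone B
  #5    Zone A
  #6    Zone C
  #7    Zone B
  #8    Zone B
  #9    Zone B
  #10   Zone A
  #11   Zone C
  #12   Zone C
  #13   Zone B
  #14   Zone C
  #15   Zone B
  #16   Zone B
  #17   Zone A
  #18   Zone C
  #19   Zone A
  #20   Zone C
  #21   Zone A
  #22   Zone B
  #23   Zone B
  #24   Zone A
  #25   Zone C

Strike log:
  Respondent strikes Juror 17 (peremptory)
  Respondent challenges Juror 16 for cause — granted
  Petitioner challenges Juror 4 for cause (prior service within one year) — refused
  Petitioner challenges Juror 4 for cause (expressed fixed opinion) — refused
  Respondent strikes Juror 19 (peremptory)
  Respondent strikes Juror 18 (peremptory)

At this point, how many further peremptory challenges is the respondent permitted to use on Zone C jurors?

3

Respondent peremptories so far: #17, #19, #18 — 3 of 7 used, 4 left overall.
Against Zone C: #18 — 1 used; per-zone cap 4 leaves 3.
Binding limit: min(4, 3) = 3.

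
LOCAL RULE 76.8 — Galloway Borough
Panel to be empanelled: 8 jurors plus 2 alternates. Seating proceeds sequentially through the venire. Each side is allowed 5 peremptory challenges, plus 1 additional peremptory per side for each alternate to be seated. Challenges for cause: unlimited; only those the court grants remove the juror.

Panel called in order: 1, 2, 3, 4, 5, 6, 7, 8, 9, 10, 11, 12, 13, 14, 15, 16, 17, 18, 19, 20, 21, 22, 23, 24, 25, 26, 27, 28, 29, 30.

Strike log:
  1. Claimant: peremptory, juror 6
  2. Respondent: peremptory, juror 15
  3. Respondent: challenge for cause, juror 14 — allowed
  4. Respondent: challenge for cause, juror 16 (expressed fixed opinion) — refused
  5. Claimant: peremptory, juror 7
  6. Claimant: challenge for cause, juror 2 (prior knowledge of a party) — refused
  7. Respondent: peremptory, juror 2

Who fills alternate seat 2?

Removed: #2, #6, #7, #14, #15. (#16 stays — for-cause denied.)
Seating in order: seats 1–8 → #1, #3, #4, #5, #8, #9, #10, #11; alternates → #12, #13.
So alternate 2 is #13.

13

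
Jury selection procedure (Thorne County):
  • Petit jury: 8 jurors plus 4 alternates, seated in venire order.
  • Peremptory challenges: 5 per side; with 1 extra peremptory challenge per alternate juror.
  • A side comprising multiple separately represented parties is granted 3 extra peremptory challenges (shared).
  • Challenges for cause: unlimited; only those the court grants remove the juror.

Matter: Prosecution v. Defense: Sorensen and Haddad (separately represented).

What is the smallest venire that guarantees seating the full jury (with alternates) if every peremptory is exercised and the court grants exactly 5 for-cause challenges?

Seats to fill: 8 + 4 alternates = 12.
Peremptories — Prosecution: 5 + 1×4 = 9; Defense: 5 + 1×4 + 3 = 12; total 21.
For-cause removals: 5.
Minimum venire: 12 + 21 + 5 = 38.

38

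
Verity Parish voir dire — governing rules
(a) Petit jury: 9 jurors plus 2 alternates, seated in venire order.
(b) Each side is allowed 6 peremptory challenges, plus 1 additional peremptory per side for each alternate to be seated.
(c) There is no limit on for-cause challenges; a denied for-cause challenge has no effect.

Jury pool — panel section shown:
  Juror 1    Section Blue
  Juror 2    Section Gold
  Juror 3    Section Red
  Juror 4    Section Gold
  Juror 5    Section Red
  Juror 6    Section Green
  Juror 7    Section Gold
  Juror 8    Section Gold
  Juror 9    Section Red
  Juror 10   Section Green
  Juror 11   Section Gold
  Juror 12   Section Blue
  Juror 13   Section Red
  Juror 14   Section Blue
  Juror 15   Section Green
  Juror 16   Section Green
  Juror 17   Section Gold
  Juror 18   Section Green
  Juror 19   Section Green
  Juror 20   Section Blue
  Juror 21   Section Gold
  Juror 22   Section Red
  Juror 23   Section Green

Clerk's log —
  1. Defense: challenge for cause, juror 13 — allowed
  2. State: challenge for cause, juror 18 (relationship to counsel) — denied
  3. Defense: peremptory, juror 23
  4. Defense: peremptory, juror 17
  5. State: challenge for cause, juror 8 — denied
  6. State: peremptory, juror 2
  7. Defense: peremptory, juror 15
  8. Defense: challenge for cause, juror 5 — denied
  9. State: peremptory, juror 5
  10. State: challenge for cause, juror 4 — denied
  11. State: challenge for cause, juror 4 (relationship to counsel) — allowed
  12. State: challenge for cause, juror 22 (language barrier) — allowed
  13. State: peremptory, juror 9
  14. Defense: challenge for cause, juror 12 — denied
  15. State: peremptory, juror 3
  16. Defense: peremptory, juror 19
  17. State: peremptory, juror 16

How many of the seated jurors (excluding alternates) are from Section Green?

Removed: #2, #3, #4, #5, #9, #13, #15, #16, #17, #19, #22, #23.
Seated jurors 1–9: #1, #6, #7, #8, #10, #11, #12, #14, #18 (alternates #20, #21 not counted).
Of those, in Section Green: #6, #10, #18 → 3.

3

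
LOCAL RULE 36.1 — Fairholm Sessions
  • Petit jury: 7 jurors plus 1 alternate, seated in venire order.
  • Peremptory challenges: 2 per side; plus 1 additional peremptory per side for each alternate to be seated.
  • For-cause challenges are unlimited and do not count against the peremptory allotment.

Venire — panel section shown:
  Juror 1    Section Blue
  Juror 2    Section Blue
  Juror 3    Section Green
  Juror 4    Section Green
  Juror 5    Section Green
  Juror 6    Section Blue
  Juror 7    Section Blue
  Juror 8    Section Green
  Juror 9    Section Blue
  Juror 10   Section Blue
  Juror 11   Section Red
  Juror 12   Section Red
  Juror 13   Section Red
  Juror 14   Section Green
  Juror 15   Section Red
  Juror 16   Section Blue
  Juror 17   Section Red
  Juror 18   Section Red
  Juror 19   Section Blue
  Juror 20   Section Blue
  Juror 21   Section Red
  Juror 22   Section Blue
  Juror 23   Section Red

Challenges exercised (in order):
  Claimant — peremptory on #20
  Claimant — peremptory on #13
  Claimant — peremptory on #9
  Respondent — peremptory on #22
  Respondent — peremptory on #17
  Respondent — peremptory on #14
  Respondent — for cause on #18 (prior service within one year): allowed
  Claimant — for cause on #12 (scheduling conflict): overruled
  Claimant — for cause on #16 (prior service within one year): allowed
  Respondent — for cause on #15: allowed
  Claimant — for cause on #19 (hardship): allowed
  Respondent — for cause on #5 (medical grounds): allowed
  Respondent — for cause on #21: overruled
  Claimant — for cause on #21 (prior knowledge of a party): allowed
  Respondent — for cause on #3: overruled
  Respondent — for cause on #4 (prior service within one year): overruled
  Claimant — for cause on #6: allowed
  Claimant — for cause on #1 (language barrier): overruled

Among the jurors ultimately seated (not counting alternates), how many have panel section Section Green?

3

Removed: #5, #6, #9, #13, #14, #15, #16, #17, #18, #19, #20, #21, #22.
Seated jurors 1–7: #1, #2, #3, #4, #7, #8, #10 (alternates #11 not counted).
Of those, in Section Green: #3, #4, #8 → 3.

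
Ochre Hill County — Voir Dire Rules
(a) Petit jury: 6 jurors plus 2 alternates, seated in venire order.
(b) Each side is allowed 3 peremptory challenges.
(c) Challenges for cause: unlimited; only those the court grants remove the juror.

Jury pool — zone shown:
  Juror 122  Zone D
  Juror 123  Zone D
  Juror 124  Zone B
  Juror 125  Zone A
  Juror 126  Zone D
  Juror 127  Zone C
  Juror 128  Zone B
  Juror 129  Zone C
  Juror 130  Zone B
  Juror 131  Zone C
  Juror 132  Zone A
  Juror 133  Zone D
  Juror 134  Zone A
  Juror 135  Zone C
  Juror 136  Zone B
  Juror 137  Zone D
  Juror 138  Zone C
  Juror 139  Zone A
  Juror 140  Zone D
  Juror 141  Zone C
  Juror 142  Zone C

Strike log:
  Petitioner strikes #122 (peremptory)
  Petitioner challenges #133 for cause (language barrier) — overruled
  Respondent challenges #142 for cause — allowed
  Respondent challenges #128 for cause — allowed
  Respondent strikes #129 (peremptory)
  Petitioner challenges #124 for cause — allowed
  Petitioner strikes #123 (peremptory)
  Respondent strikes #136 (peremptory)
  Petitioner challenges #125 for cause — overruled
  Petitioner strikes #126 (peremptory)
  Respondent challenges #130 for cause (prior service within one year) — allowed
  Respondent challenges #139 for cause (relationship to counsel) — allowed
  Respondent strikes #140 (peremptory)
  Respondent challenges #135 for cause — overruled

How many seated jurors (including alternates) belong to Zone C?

3

Removed: #122, #123, #124, #126, #128, #129, #130, #136, #139, #140, #142.
Seated (8 incl. alternates): #125, #127, #131, #132, #133, #134, #135, #137.
Of those, in Zone C: #127, #131, #135 → 3.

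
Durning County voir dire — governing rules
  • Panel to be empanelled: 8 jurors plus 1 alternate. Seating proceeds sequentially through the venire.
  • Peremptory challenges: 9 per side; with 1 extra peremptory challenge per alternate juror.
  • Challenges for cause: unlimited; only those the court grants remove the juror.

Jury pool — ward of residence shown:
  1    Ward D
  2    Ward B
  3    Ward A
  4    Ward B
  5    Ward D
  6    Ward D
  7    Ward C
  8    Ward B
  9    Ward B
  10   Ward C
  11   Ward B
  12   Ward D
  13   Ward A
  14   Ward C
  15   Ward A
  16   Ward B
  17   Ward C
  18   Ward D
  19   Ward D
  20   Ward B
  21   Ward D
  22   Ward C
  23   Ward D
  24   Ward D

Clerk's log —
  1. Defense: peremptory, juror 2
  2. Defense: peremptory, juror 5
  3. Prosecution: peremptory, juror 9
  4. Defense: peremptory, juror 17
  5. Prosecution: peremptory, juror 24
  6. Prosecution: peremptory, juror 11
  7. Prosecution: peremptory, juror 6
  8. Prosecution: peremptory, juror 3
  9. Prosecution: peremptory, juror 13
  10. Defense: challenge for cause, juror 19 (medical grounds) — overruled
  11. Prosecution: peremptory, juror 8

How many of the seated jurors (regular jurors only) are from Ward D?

2

Removed: #2, #3, #5, #6, #8, #9, #11, #13, #17, #24.
Seated jurors 1–8: #1, #4, #7, #10, #12, #14, #15, #16 (alternates #18 not counted).
Of those, in Ward D: #1, #12 → 2.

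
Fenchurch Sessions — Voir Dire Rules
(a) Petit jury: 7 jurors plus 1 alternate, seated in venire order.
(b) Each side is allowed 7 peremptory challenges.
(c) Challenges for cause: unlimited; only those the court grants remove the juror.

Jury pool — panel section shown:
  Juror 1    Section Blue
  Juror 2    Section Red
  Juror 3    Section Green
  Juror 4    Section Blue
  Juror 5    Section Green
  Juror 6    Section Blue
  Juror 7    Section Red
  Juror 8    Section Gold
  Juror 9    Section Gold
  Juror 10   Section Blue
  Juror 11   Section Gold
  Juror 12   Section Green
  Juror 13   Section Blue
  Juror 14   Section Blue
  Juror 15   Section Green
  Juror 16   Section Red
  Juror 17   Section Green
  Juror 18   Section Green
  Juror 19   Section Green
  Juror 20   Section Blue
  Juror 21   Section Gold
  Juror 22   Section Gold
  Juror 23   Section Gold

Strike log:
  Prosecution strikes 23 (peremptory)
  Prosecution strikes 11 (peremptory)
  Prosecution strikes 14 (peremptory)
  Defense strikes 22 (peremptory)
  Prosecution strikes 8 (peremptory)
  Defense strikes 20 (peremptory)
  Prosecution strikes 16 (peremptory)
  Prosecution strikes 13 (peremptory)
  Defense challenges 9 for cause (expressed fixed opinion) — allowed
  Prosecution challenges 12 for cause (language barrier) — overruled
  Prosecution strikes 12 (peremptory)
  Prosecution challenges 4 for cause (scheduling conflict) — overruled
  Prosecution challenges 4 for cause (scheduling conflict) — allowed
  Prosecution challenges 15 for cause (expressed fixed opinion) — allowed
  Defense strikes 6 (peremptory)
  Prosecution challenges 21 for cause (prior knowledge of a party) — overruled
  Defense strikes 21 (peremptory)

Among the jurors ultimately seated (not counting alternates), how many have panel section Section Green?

Removed: #4, #6, #8, #9, #11, #12, #13, #14, #15, #16, #20, #21, #22, #23.
Seated jurors 1–7: #1, #2, #3, #5, #7, #10, #17 (alternates #18 not counted).
Of those, in Section Green: #3, #5, #17 → 3.

3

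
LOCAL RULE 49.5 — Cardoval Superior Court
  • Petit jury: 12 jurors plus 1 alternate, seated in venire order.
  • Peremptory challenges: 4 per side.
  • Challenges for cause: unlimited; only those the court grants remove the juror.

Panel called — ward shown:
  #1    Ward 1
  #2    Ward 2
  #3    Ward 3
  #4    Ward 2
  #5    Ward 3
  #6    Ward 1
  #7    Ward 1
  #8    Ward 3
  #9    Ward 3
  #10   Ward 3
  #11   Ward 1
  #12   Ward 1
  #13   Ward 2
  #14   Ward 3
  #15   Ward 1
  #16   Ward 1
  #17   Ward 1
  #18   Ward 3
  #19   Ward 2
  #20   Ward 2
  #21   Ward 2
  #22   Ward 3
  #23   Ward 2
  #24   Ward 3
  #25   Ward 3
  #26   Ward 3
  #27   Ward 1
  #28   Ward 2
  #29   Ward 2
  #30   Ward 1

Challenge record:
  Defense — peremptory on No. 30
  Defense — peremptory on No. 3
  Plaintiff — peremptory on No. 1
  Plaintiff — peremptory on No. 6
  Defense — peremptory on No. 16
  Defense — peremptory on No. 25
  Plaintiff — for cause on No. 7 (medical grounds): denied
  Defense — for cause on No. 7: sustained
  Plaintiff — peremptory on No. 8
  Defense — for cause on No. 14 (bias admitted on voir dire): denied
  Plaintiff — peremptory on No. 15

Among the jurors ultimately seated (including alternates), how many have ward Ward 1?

3

Removed: #1, #3, #6, #7, #8, #15, #16, #25, #30.
Seated (13 incl. alternates): #2, #4, #5, #9, #10, #11, #12, #13, #14, #17, #18, #19, #20.
Of those, in Ward 1: #11, #12, #17 → 3.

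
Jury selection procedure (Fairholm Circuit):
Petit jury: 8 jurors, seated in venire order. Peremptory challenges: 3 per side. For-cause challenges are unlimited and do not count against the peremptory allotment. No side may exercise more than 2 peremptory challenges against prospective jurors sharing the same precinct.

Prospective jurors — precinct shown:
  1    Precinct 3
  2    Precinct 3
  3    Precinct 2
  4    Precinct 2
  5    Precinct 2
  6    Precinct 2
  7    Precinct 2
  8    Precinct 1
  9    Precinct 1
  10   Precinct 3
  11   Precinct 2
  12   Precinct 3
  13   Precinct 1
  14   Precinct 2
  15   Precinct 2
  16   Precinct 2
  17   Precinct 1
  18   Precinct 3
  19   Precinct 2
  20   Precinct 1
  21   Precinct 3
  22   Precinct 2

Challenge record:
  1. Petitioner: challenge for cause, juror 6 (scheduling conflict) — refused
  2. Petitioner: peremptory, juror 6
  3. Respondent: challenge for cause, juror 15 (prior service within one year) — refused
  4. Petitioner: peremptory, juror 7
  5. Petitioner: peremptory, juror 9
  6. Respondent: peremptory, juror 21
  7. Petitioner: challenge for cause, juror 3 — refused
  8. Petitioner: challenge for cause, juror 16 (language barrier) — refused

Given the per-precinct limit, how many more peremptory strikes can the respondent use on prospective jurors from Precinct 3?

1

Respondent peremptories so far: #21 — 1 of 3 used, 2 left overall.
Against Precinct 3: #21 — 1 used; per-precinct cap 2 leaves 1.
Binding limit: min(2, 1) = 1.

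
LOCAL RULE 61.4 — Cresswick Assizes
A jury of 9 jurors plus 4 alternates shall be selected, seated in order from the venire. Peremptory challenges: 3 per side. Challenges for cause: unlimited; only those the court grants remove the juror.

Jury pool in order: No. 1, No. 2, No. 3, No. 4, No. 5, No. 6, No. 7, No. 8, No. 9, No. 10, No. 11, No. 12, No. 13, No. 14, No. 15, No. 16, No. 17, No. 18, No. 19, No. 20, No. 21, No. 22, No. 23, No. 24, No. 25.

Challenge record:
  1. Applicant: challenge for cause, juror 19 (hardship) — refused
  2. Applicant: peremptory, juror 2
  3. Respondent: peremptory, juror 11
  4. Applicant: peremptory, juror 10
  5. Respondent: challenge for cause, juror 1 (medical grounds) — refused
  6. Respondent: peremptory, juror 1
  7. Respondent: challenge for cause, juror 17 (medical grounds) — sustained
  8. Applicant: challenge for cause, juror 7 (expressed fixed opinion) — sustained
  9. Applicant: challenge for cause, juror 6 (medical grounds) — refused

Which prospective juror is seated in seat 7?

12

Removed: #1, #2, #7, #10, #11, #17. (#6, #19 stay — for-cause denied.)
Seating in order: seats 1–9 → #3, #4, #5, #6, #8, #9, #12, #13, #14; alternates → #15, #16, #18, #19.
So seat 7 is #12.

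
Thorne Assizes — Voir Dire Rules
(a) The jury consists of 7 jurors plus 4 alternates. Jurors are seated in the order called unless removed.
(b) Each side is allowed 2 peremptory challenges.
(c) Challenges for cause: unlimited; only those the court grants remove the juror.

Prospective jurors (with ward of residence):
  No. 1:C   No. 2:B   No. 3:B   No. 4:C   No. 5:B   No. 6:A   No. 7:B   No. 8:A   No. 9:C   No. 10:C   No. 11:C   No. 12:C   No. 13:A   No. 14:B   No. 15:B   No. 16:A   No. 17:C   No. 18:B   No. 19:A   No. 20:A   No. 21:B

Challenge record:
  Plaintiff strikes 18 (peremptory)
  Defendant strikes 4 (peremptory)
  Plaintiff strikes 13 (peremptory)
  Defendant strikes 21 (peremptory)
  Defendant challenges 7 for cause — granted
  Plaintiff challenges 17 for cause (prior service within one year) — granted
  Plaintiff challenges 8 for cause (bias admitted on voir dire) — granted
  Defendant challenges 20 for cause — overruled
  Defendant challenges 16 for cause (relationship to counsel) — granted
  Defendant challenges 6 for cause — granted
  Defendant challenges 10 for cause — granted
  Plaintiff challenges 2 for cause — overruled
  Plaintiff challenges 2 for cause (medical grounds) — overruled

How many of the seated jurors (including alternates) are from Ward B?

5

Removed: #4, #6, #7, #8, #10, #13, #16, #17, #18, #21.
Seated (11 incl. alternates): #1, #2, #3, #5, #9, #11, #12, #14, #15, #19, #20.
Of those, in Ward B: #2, #3, #5, #14, #15 → 5.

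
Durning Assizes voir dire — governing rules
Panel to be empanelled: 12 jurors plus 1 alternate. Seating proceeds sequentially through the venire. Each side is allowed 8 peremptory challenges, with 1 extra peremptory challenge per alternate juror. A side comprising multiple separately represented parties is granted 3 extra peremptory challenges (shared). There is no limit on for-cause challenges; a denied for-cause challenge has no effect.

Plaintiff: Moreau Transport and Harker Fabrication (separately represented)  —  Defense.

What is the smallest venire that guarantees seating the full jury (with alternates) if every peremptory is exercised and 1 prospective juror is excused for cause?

35

Seats to fill: 12 + 1 alternates = 13.
Peremptories — Plaintiff: 8 + 1×1 + 3 = 12; Defense: 8 + 1×1 = 9; total 21.
For-cause removals: 1.
Minimum venire: 13 + 21 + 1 = 35.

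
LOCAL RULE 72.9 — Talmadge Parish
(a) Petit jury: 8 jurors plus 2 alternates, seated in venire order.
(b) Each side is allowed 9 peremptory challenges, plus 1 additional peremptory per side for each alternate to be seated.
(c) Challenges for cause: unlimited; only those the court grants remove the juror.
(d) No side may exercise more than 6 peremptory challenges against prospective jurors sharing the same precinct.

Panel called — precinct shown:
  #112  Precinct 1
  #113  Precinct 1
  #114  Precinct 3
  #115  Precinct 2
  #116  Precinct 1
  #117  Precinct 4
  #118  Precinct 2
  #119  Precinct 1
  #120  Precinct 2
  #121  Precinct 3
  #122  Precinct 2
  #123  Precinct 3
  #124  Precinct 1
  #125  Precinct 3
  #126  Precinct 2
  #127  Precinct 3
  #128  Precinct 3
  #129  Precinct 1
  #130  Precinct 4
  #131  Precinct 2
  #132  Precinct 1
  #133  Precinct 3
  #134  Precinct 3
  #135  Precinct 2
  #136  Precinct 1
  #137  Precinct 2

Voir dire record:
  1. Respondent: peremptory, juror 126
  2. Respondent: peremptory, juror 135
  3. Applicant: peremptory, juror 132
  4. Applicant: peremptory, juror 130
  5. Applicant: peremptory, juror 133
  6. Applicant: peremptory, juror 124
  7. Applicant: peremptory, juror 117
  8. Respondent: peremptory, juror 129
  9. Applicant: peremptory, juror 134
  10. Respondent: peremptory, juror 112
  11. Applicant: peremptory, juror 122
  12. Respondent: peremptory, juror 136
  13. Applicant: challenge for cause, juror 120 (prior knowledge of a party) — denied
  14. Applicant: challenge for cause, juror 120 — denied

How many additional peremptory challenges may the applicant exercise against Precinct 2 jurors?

4

Applicant peremptories so far: #132, #130, #133, #124, #117, #134, #122 — 7 of 11 used, 4 left overall.
Against Precinct 2: #122 — 1 used; per-precinct cap 6 leaves 5.
Binding limit: min(4, 5) = 4.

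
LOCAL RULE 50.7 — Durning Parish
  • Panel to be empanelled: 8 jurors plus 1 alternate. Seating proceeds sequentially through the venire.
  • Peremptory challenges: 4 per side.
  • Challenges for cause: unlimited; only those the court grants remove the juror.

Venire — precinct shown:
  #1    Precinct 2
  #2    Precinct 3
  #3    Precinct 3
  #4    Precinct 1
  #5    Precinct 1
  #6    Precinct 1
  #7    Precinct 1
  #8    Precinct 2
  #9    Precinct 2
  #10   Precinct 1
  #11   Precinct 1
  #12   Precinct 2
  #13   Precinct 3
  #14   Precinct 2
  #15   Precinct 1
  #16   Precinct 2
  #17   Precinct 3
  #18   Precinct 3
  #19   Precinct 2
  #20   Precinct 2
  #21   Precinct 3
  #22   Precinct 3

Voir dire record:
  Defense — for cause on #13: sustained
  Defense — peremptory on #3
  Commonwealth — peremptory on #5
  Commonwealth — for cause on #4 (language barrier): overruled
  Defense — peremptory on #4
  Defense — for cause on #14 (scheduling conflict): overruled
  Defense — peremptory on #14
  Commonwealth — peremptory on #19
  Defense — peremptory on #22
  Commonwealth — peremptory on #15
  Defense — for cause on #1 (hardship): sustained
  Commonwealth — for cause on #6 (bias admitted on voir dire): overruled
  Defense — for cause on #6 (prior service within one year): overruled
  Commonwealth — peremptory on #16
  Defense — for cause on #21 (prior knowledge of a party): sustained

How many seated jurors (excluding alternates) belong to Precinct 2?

3

Removed: #1, #3, #4, #5, #13, #14, #15, #16, #19, #21, #22.
Seated jurors 1–8: #2, #6, #7, #8, #9, #10, #11, #12 (alternates #17 not counted).
Of those, in Precinct 2: #8, #9, #12 → 3.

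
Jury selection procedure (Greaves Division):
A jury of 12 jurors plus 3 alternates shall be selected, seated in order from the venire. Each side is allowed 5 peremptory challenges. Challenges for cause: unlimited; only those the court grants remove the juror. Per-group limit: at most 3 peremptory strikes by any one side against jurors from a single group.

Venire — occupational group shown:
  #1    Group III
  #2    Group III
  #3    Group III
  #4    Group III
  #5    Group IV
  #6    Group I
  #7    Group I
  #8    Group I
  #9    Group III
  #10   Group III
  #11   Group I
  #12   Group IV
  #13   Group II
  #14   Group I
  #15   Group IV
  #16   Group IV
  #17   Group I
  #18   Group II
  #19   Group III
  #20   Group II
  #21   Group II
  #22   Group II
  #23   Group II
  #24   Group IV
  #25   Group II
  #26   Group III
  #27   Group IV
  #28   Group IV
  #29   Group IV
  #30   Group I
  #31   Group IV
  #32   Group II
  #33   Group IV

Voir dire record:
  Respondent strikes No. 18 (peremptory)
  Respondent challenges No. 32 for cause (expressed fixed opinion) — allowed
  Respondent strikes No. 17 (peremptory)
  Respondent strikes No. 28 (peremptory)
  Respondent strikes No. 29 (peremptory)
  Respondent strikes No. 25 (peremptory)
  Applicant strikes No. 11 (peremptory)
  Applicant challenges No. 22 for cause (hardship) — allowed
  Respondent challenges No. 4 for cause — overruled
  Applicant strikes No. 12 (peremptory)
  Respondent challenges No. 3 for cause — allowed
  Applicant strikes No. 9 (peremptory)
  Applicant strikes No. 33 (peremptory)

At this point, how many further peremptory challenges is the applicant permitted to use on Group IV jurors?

1

Applicant peremptories so far: #11, #12, #9, #33 — 4 of 5 used, 1 left overall.
Against Group IV: #12, #33 — 2 used; per-group cap 3 leaves 1.
Binding limit: min(1, 1) = 1.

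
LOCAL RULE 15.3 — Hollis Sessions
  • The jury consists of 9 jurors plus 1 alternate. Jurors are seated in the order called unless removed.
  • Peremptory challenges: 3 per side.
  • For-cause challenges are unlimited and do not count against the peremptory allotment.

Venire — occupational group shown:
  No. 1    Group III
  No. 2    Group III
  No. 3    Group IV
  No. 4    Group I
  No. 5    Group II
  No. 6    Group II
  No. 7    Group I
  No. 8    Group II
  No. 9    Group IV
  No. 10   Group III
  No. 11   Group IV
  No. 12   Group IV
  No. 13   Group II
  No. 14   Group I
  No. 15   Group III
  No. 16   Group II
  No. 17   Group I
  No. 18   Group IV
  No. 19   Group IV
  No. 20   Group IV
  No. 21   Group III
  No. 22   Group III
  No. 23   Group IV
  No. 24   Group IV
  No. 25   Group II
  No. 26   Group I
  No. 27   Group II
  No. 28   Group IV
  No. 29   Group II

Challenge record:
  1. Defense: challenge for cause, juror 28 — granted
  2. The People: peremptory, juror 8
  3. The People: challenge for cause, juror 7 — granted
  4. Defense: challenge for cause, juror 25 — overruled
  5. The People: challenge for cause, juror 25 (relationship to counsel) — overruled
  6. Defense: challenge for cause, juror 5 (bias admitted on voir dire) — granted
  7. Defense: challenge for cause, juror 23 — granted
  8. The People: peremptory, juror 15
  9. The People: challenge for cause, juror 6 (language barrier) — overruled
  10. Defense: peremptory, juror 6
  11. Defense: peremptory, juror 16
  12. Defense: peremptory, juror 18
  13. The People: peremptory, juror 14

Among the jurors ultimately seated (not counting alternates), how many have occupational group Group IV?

4

Removed: #5, #6, #7, #8, #14, #15, #16, #18, #23, #28.
Seated jurors 1–9: #1, #2, #3, #4, #9, #10, #11, #12, #13 (alternates #17 not counted).
Of those, in Group IV: #3, #9, #11, #12 → 4.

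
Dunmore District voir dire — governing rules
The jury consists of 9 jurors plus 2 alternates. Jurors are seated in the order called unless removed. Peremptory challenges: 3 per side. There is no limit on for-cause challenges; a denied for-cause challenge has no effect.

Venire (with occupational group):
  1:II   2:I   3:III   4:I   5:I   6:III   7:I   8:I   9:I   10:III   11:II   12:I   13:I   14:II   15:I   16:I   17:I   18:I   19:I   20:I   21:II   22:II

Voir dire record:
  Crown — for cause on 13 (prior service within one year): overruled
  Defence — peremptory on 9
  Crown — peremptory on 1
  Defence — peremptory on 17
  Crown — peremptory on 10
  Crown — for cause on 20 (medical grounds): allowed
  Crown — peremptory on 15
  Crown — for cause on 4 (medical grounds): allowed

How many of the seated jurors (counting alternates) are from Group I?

Removed: #1, #4, #9, #10, #15, #17, #20.
Seated (11 incl. alternates): #2, #3, #5, #6, #7, #8, #11, #12, #13, #14, #16.
Of those, in Group I: #2, #5, #7, #8, #12, #13, #16 → 7.

7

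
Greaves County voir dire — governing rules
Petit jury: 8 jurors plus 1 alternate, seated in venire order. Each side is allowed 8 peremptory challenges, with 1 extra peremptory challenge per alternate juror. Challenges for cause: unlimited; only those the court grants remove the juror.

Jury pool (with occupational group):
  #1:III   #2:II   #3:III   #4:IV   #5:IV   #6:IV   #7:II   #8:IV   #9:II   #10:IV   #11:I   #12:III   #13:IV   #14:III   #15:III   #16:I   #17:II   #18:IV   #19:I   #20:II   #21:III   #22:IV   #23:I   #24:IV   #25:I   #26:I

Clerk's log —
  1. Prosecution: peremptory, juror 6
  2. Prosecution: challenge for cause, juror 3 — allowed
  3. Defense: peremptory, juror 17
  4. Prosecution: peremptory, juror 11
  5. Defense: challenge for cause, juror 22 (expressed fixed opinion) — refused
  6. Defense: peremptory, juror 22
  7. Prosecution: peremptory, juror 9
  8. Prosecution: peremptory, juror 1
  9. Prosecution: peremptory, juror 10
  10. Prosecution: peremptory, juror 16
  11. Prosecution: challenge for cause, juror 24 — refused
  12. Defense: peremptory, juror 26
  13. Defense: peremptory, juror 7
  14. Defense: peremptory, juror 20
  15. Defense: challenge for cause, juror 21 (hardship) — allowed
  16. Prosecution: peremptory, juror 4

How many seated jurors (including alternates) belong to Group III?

Removed: #1, #3, #4, #6, #7, #9, #10, #11, #16, #17, #20, #21, #22, #26.
Seated (9 incl. alternates): #2, #5, #8, #12, #13, #14, #15, #18, #19.
Of those, in Group III: #12, #14, #15 → 3.

3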